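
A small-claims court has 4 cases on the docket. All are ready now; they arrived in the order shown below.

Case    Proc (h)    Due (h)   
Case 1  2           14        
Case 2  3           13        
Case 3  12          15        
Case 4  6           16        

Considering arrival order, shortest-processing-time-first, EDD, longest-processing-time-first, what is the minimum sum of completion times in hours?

41

FIFO (arrival order): Case 1 Case 2 Case 3 Case 4.
Case 1: 0→2
Case 2: 2→5
Case 3: 5→17
Case 4: 17→23
Sum = 2+5+17+23 = 47.
SPT (increasing processing time): Case 1 Case 2 Case 4 Case 3.
Case 1: 0→2
Case 2: 2→5
Case 4: 5→11
Case 3: 11→23
Sum = 2+5+11+23 = 41.
EDD (increasing due date): Case 2 Case 1 Case 3 Case 4.
Case 2: 0→3
Case 1: 3→5
Case 3: 5→17
Case 4: 17→23
Sum = 3+5+17+23 = 48.
LPT (decreasing processing time): Case 3 Case 4 Case 2 Case 1.
Case 3: 0→12
Case 4: 12→18
Case 2: 18→21
Case 1: 21→23
Sum = 12+18+21+23 = 74.
FIFO 47, SPT 41, EDD 48, LPT 74 → minimum 41.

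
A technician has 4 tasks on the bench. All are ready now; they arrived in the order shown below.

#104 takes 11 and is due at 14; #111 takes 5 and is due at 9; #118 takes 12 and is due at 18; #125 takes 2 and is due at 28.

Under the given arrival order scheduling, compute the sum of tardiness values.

FIFO (arrival order): #104 #111 #118 #125.
#104: 0→11, due 14, tardiness 0
#111: 11→16, due 9, tardiness 7
#118: 16→28, due 18, tardiness 10
#125: 28→30, due 28, tardiness 2
Sum = 0+7+10+2 = 19.

19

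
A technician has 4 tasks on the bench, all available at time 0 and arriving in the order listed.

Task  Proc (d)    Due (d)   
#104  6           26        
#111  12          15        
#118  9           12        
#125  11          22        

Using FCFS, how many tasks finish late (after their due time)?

FIFO (arrival order): #104 #111 #118 #125.
#104: 0→6, due 26, tardiness 0
#111: 6→18, due 15, tardiness 3
#118: 18→27, due 12, tardiness 15
#125: 27→38, due 22, tardiness 16
Late tasks: 3.

3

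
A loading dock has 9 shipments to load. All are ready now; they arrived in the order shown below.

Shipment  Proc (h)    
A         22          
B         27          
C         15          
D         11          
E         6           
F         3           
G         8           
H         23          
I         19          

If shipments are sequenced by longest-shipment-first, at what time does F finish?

LPT (decreasing processing time): B H A I C D G E F.
B: 0→27
H: 27→50
A: 50→72
I: 72→91
C: 91→106
D: 106→117
G: 117→125
E: 125→131
F: 131→134

134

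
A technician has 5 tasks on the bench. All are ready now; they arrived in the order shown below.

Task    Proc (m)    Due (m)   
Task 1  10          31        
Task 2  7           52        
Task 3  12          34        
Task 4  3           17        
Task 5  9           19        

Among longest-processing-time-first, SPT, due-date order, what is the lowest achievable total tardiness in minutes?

LPT (decreasing processing time): Task 3 Task 1 Task 5 Task 2 Task 4.
Task 3: 0→12, due 34, tardiness 0
Task 1: 12→22, due 31, tardiness 0
Task 5: 22→31, due 19, tardiness 12
Task 2: 31→38, due 52, tardiness 0
Task 4: 38→41, due 17, tardiness 24
Sum = 0+0+12+0+24 = 36.
SPT (increasing processing time): Task 4 Task 2 Task 5 Task 1 Task 3.
Task 4: 0→3, due 17, tardiness 0
Task 2: 3→10, due 52, tardiness 0
Task 5: 10→19, due 19, tardiness 0
Task 1: 19→29, due 31, tardiness 0
Task 3: 29→41, due 34, tardiness 7
Sum = 0+0+0+0+7 = 7.
EDD (increasing due date): Task 4 Task 5 Task 1 Task 3 Task 2.
Task 4: 0→3, due 17, tardiness 0
Task 5: 3→12, due 19, tardiness 0
Task 1: 12→22, due 31, tardiness 0
Task 3: 22→34, due 34, tardiness 0
Task 2: 34→41, due 52, tardiness 0
Sum = 0+0+0+0+0 = 0.
LPT 36, SPT 7, EDD 0 → minimum 0.

0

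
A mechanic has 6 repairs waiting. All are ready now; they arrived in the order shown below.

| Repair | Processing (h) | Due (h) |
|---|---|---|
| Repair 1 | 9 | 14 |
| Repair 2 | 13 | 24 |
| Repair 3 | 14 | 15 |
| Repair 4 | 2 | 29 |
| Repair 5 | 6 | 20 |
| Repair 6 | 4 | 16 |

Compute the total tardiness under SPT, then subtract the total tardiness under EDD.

SPT (increasing processing time): Repair 4 Repair 6 Repair 5 Repair 1 Repair 2 Repair 3.
Repair 4: 0→2, due 29, tardiness 0
Repair 6: 2→6, due 16, tardiness 0
Repair 5: 6→12, due 20, tardiness 0
Repair 1: 12→21, due 14, tardiness 7
Repair 2: 21→34, due 24, tardiness 10
Repair 3: 34→48, due 15, tardiness 33
Sum = 0+0+0+7+10+33 = 50.
EDD (increasing due date): Repair 1 Repair 3 Repair 6 Repair 5 Repair 2 Repair 4.
Repair 1: 0→9, due 14, tardiness 0
Repair 3: 9→23, due 15, tardiness 8
Repair 6: 23→27, due 16, tardiness 11
Repair 5: 27→33, due 20, tardiness 13
Repair 2: 33→46, due 24, tardiness 22
Repair 4: 46→48, due 29, tardiness 19
Sum = 0+8+11+13+22+19 = 73.
Difference = 50 − 73 = -23.

-23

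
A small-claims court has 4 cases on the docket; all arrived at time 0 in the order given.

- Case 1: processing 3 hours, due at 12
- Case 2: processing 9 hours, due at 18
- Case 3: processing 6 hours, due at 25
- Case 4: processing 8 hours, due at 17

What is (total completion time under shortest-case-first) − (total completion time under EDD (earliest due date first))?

SPT (increasing processing time): Case 1 Case 3 Case 4 Case 2.
Case 1: 0→3
Case 3: 3→9
Case 4: 9→17
Case 2: 17→26
Sum = 3+9+17+26 = 55.
EDD (increasing due date): Case 1 Case 4 Case 2 Case 3.
Case 1: 0→3
Case 4: 3→11
Case 2: 11→20
Case 3: 20→26
Sum = 3+11+20+26 = 60.
Difference = 55 − 60 = -5.

-5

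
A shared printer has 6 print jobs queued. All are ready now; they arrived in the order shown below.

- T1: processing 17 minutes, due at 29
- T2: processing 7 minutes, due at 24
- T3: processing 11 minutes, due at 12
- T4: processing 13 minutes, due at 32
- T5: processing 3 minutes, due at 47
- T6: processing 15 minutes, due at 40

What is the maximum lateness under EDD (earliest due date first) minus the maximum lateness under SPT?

EDD (increasing due date): T3 T2 T1 T4 T6 T5.
T3: 0→11, due 12, lateness -1
T2: 11→18, due 24, lateness -6
T1: 18→35, due 29, lateness 6
T4: 35→48, due 32, lateness 16
T6: 48→63, due 40, lateness 23
T5: 63→66, due 47, lateness 19
Maximum = 23.
SPT (increasing processing time): T5 T2 T3 T4 T6 T1.
T5: 0→3, due 47, lateness -44
T2: 3→10, due 24, lateness -14
T3: 10→21, due 12, lateness 9
T4: 21→34, due 32, lateness 2
T6: 34→49, due 40, lateness 9
T1: 49→66, due 29, lateness 37
Maximum = 37.
Difference = 23 − 37 = -14.

-14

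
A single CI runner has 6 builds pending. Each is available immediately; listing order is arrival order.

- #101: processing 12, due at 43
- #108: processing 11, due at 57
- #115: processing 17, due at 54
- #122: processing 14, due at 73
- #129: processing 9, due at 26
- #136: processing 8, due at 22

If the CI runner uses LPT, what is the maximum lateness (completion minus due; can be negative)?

49

LPT (decreasing processing time): #115 #122 #101 #108 #129 #136.
#115: 0→17, due 54, lateness -37
#122: 17→31, due 73, lateness -42
#101: 31→43, due 43, lateness 0
#108: 43→54, due 57, lateness -3
#129: 54→63, due 26, lateness 37
#136: 63→71, due 22, lateness 49
Maximum = 49.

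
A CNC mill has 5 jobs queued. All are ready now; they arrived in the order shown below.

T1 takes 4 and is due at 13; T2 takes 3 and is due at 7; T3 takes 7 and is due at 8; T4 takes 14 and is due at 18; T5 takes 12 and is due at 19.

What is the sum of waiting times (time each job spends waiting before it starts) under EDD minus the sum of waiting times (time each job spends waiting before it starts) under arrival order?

2

EDD (increasing due date): T2 T3 T1 T4 T5.
T2: waits 0, runs 0→3
T3: waits 3, runs 3→10
T1: waits 10, runs 10→14
T4: waits 14, runs 14→28
T5: waits 28, runs 28→40
Sum = 0+3+10+14+28 = 55.
FIFO (arrival order): T1 T2 T3 T4 T5.
T1: waits 0, runs 0→4
T2: waits 4, runs 4→7
T3: waits 7, runs 7→14
T4: waits 14, runs 14→28
T5: waits 28, runs 28→40
Sum = 0+4+7+14+28 = 53.
Difference = 55 − 53 = 2.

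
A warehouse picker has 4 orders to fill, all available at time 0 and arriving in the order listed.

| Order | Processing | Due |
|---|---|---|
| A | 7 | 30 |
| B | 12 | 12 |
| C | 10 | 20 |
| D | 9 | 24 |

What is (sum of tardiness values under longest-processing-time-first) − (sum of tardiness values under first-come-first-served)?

-13

LPT (decreasing processing time): B C D A.
B: 0→12, due 12, tardiness 0
C: 12→22, due 20, tardiness 2
D: 22→31, due 24, tardiness 7
A: 31→38, due 30, tardiness 8
Sum = 0+2+7+8 = 17.
FIFO (arrival order): A B C D.
A: 0→7, due 30, tardiness 0
B: 7→19, due 12, tardiness 7
C: 19→29, due 20, tardiness 9
D: 29→38, due 24, tardiness 14
Sum = 0+7+9+14 = 30.
Difference = 17 − 30 = -13.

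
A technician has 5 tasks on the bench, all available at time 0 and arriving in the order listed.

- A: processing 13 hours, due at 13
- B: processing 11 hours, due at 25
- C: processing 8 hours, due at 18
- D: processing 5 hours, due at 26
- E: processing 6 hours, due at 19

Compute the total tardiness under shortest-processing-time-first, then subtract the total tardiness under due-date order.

SPT (increasing processing time): D E C B A.
D: 0→5, due 26, tardiness 0
E: 5→11, due 19, tardiness 0
C: 11→19, due 18, tardiness 1
B: 19→30, due 25, tardiness 5
A: 30→43, due 13, tardiness 30
Sum = 0+0+1+5+30 = 36.
EDD (increasing due date): A C E B D.
A: 0→13, due 13, tardiness 0
C: 13→21, due 18, tardiness 3
E: 21→27, due 19, tardiness 8
B: 27→38, due 25, tardiness 13
D: 38→43, due 26, tardiness 17
Sum = 0+3+8+13+17 = 41.
Difference = 36 − 41 = -5.

-5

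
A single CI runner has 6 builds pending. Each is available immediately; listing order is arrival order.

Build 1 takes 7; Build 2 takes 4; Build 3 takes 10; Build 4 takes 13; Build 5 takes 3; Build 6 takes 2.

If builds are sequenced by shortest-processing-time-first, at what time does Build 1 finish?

16

SPT (increasing processing time): Build 6 Build 5 Build 2 Build 1 Build 3 Build 4.
Build 6: 0→2
Build 5: 2→5
Build 2: 5→9
Build 1: 9→16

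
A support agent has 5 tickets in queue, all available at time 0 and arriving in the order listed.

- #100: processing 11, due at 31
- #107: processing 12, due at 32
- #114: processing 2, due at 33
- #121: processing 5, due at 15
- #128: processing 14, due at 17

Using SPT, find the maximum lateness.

SPT (increasing processing time): #114 #121 #100 #107 #128.
#114: 0→2, due 33, lateness -31
#121: 2→7, due 15, lateness -8
#100: 7→18, due 31, lateness -13
#107: 18→30, due 32, lateness -2
#128: 30→44, due 17, lateness 27
Maximum = 27.

27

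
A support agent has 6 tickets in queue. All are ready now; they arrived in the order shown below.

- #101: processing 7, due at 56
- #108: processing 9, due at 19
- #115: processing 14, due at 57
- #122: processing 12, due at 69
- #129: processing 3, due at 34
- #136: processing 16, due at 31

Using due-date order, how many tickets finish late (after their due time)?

EDD (increasing due date): #108 #136 #129 #101 #115 #122.
#108: 0→9, due 19, tardiness 0
#136: 9→25, due 31, tardiness 0
#129: 25→28, due 34, tardiness 0
#101: 28→35, due 56, tardiness 0
#115: 35→49, due 57, tardiness 0
#122: 49→61, due 69, tardiness 0
Late tickets: 0.

0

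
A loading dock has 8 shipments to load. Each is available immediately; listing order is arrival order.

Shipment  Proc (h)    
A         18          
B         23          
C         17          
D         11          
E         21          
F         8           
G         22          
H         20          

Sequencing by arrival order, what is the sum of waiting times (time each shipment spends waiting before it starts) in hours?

FIFO (arrival order): A B C D E F G H.
A: waits 0, runs 0→18
B: waits 18, runs 18→41
C: waits 41, runs 41→58
D: waits 58, runs 58→69
E: waits 69, runs 69→90
F: waits 90, runs 90→98
G: waits 98, runs 98→120
H: waits 120, runs 120→140
Sum = 0+18+41+58+69+90+98+120 = 494.

494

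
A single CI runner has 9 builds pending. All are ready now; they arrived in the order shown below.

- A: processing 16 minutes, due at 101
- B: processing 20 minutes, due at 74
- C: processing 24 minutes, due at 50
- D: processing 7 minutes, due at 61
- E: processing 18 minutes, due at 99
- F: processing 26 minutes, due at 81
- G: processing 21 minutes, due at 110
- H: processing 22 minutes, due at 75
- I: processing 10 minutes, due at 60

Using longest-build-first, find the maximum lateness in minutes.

103

LPT (decreasing processing time): F C H G B E A I D.
F: 0→26, due 81, lateness -55
C: 26→50, due 50, lateness 0
H: 50→72, due 75, lateness -3
G: 72→93, due 110, lateness -17
B: 93→113, due 74, lateness 39
E: 113→131, due 99, lateness 32
A: 131→147, due 101, lateness 46
I: 147→157, due 60, lateness 97
D: 157→164, due 61, lateness 103
Maximum = 103.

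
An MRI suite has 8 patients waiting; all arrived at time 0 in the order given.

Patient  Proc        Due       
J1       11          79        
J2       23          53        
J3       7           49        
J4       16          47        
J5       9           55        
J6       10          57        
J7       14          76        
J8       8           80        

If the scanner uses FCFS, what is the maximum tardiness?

19

FIFO (arrival order): J1 J2 J3 J4 J5 J6 J7 J8.
J1: 0→11, due 79, tardiness 0
J2: 11→34, due 53, tardiness 0
J3: 34→41, due 49, tardiness 0
J4: 41→57, due 47, tardiness 10
J5: 57→66, due 55, tardiness 11
J6: 66→76, due 57, tardiness 19
J7: 76→90, due 76, tardiness 14
J8: 90→98, due 80, tardiness 18
Maximum = 19.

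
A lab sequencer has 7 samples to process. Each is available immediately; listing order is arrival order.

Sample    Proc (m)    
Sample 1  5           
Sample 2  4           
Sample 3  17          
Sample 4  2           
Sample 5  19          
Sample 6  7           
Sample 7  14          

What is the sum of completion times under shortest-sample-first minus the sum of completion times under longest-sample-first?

-172

SPT (increasing processing time): Sample 4 Sample 2 Sample 1 Sample 6 Sample 7 Sample 3 Sample 5.
Sample 4: 0→2
Sample 2: 2→6
Sample 1: 6→11
Sample 6: 11→18
Sample 7: 18→32
Sample 3: 32→49
Sample 5: 49→68
Sum = 2+6+11+18+32+49+68 = 186.
LPT (decreasing processing time): Sample 5 Sample 3 Sample 7 Sample 6 Sample 1 Sample 2 Sample 4.
Sample 5: 0→19
Sample 3: 19→36
Sample 7: 36→50
Sample 6: 50→57
Sample 1: 57→62
Sample 2: 62→66
Sample 4: 66→68
Sum = 19+36+50+57+62+66+68 = 358.
Difference = 186 − 358 = -172.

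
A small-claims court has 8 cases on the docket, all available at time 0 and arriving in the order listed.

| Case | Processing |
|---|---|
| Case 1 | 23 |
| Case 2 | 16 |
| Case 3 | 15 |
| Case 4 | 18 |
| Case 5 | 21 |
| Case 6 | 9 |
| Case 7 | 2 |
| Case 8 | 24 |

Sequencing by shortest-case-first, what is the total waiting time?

SPT (increasing processing time): Case 7 Case 6 Case 3 Case 2 Case 4 Case 5 Case 1 Case 8.
Case 7: waits 0, runs 0→2
Case 6: waits 2, runs 2→11
Case 3: waits 11, runs 11→26
Case 2: waits 26, runs 26→42
Case 4: waits 42, runs 42→60
Case 5: waits 60, runs 60→81
Case 1: waits 81, runs 81→104
Case 8: waits 104, runs 104→128
Sum = 0+2+11+26+42+60+81+104 = 326.

326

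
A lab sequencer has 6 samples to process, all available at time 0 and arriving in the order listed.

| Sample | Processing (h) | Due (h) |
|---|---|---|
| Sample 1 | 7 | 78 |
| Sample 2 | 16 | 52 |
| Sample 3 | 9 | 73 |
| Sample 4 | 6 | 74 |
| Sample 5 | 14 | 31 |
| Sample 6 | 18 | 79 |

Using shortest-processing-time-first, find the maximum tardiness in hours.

SPT (increasing processing time): Sample 4 Sample 1 Sample 3 Sample 5 Sample 2 Sample 6.
Sample 4: 0→6, due 74, tardiness 0
Sample 1: 6→13, due 78, tardiness 0
Sample 3: 13→22, due 73, tardiness 0
Sample 5: 22→36, due 31, tardiness 5
Sample 2: 36→52, due 52, tardiness 0
Sample 6: 52→70, due 79, tardiness 0
Maximum = 5.

5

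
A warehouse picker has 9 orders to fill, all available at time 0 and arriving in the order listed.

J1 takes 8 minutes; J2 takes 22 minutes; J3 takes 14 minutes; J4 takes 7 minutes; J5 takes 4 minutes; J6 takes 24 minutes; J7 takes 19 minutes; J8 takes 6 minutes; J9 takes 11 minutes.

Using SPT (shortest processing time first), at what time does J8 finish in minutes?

10

SPT (increasing processing time): J5 J8 J4 J1 J9 J3 J7 J2 J6.
J5: 0→4
J8: 4→10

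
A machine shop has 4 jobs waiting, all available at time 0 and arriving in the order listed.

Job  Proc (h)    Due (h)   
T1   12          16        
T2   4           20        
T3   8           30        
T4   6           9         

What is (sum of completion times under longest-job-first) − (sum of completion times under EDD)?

LPT (decreasing processing time): T1 T3 T4 T2.
T1: 0→12
T3: 12→20
T4: 20→26
T2: 26→30
Sum = 12+20+26+30 = 88.
EDD (increasing due date): T4 T1 T2 T3.
T4: 0→6
T1: 6→18
T2: 18→22
T3: 22→30
Sum = 6+18+22+30 = 76.
Difference = 88 − 76 = 12.

12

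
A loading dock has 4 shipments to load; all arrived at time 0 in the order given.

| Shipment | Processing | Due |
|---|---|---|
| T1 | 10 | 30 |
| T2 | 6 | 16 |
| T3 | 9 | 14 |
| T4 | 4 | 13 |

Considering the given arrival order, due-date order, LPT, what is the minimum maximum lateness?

3

FIFO (arrival order): T1 T2 T3 T4.
T1: 0→10, due 30, lateness -20
T2: 10→16, due 16, lateness 0
T3: 16→25, due 14, lateness 11
T4: 25→29, due 13, lateness 16
Maximum = 16.
EDD (increasing due date): T4 T3 T2 T1.
T4: 0→4, due 13, lateness -9
T3: 4→13, due 14, lateness -1
T2: 13→19, due 16, lateness 3
T1: 19→29, due 30, lateness -1
Maximum = 3.
LPT (decreasing processing time): T1 T3 T2 T4.
T1: 0→10, due 30, lateness -20
T3: 10→19, due 14, lateness 5
T2: 19→25, due 16, lateness 9
T4: 25→29, due 13, lateness 16
Maximum = 16.
FIFO 16, EDD 3, LPT 16 → minimum 3.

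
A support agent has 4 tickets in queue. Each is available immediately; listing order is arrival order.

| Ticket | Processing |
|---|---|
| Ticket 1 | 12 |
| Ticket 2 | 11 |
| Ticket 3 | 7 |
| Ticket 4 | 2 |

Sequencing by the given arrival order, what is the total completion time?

97

FIFO (arrival order): Ticket 1 Ticket 2 Ticket 3 Ticket 4.
Ticket 1: 0→12
Ticket 2: 12→23
Ticket 3: 23→30
Ticket 4: 30→32
Sum = 12+23+30+32 = 97.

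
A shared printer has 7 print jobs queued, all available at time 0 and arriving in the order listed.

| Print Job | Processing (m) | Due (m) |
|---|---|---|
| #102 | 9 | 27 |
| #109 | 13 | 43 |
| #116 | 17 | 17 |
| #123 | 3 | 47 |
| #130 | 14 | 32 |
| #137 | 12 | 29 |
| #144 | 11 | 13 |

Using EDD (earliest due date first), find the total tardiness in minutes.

137

EDD (increasing due date): #144 #116 #102 #137 #130 #109 #123.
#144: 0→11, due 13, tardiness 0
#116: 11→28, due 17, tardiness 11
#102: 28→37, due 27, tardiness 10
#137: 37→49, due 29, tardiness 20
#130: 49→63, due 32, tardiness 31
#109: 63→76, due 43, tardiness 33
#123: 76→79, due 47, tardiness 32
Sum = 0+11+10+20+31+33+32 = 137.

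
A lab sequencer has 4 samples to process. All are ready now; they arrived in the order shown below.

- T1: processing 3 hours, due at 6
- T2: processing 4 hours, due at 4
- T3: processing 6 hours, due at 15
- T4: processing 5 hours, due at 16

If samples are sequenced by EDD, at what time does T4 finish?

18

EDD (increasing due date): T2 T1 T3 T4.
T2: 0→4
T1: 4→7
T3: 7→13
T4: 13→18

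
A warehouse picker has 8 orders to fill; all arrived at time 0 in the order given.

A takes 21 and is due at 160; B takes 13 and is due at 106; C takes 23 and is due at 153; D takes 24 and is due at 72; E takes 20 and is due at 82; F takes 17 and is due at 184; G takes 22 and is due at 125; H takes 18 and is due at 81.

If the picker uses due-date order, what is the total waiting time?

561

EDD (increasing due date): D H E B G C A F.
D: waits 0, runs 0→24
H: waits 24, runs 24→42
E: waits 42, runs 42→62
B: waits 62, runs 62→75
G: waits 75, runs 75→97
C: waits 97, runs 97→120
A: waits 120, runs 120→141
F: waits 141, runs 141→158
Sum = 0+24+42+62+75+97+120+141 = 561.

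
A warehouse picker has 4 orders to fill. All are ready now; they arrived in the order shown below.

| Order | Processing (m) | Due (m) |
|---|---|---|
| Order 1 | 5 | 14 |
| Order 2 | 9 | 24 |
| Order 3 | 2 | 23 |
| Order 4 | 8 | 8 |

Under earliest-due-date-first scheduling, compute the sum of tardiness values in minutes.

EDD (increasing due date): Order 4 Order 1 Order 3 Order 2.
Order 4: 0→8, due 8, tardiness 0
Order 1: 8→13, due 14, tardiness 0
Order 3: 13→15, due 23, tardiness 0
Order 2: 15→24, due 24, tardiness 0
Sum = 0+0+0+0 = 0.

0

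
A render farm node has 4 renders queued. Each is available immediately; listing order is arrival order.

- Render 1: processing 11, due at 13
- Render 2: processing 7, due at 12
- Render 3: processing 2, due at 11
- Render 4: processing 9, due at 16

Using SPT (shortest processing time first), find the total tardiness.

18

SPT (increasing processing time): Render 3 Render 2 Render 4 Render 1.
Render 3: 0→2, due 11, tardiness 0
Render 2: 2→9, due 12, tardiness 0
Render 4: 9→18, due 16, tardiness 2
Render 1: 18→29, due 13, tardiness 16
Sum = 0+0+2+16 = 18.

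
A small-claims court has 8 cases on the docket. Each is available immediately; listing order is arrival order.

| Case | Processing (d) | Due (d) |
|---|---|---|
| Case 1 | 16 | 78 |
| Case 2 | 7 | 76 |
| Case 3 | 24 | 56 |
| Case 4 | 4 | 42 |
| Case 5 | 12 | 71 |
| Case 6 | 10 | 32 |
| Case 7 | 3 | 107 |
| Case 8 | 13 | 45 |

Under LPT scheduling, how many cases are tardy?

4

LPT (decreasing processing time): Case 3 Case 1 Case 8 Case 5 Case 6 Case 2 Case 4 Case 7.
Case 3: 0→24, due 56, tardiness 0
Case 1: 24→40, due 78, tardiness 0
Case 8: 40→53, due 45, tardiness 8
Case 5: 53→65, due 71, tardiness 0
Case 6: 65→75, due 32, tardiness 43
Case 2: 75→82, due 76, tardiness 6
Case 4: 82→86, due 42, tardiness 44
Case 7: 86→89, due 107, tardiness 0
Late cases: 4.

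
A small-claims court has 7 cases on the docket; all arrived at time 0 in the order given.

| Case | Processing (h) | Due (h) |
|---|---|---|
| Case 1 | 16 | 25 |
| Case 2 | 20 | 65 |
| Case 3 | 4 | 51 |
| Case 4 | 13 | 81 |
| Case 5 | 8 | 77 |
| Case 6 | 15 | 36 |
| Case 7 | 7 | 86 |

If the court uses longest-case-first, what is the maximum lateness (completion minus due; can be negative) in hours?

32

LPT (decreasing processing time): Case 2 Case 1 Case 6 Case 4 Case 5 Case 7 Case 3.
Case 2: 0→20, due 65, lateness -45
Case 1: 20→36, due 25, lateness 11
Case 6: 36→51, due 36, lateness 15
Case 4: 51→64, due 81, lateness -17
Case 5: 64→72, due 77, lateness -5
Case 7: 72→79, due 86, lateness -7
Case 3: 79→83, due 51, lateness 32
Maximum = 32.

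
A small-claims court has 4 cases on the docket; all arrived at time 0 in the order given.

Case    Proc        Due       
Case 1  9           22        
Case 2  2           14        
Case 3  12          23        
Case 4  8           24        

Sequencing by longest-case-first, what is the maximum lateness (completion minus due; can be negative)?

17

LPT (decreasing processing time): Case 3 Case 1 Case 4 Case 2.
Case 3: 0→12, due 23, lateness -11
Case 1: 12→21, due 22, lateness -1
Case 4: 21→29, due 24, lateness 5
Case 2: 29→31, due 14, lateness 17
Maximum = 17.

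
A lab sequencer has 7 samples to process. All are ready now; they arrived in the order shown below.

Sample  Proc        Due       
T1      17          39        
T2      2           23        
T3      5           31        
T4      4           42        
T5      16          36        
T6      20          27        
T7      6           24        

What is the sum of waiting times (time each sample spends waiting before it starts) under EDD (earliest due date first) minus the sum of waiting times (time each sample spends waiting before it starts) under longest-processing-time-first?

-115

EDD (increasing due date): T2 T7 T6 T3 T5 T1 T4.
T2: waits 0, runs 0→2
T7: waits 2, runs 2→8
T6: waits 8, runs 8→28
T3: waits 28, runs 28→33
T5: waits 33, runs 33→49
T1: waits 49, runs 49→66
T4: waits 66, runs 66→70
Sum = 0+2+8+28+33+49+66 = 186.
LPT (decreasing processing time): T6 T1 T5 T7 T3 T4 T2.
T6: waits 0, runs 0→20
T1: waits 20, runs 20→37
T5: waits 37, runs 37→53
T7: waits 53, runs 53→59
T3: waits 59, runs 59→64
T4: waits 64, runs 64→68
T2: waits 68, runs 68→70
Sum = 0+20+37+53+59+64+68 = 301.
Difference = 186 − 301 = -115.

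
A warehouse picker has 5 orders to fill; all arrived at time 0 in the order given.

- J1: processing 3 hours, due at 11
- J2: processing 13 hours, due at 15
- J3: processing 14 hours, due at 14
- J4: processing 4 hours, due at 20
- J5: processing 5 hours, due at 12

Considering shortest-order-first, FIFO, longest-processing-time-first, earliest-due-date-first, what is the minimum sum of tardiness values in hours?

35

SPT (increasing processing time): J1 J4 J5 J2 J3.
J1: 0→3, due 11, tardiness 0
J4: 3→7, due 20, tardiness 0
J5: 7→12, due 12, tardiness 0
J2: 12→25, due 15, tardiness 10
J3: 25→39, due 14, tardiness 25
Sum = 0+0+0+10+25 = 35.
FIFO (arrival order): J1 J2 J3 J4 J5.
J1: 0→3, due 11, tardiness 0
J2: 3→16, due 15, tardiness 1
J3: 16→30, due 14, tardiness 16
J4: 30→34, due 20, tardiness 14
J5: 34→39, due 12, tardiness 27
Sum = 0+1+16+14+27 = 58.
LPT (decreasing processing time): J3 J2 J5 J4 J1.
J3: 0→14, due 14, tardiness 0
J2: 14→27, due 15, tardiness 12
J5: 27→32, due 12, tardiness 20
J4: 32→36, due 20, tardiness 16
J1: 36→39, due 11, tardiness 28
Sum = 0+12+20+16+28 = 76.
EDD (increasing due date): J1 J5 J3 J2 J4.
J1: 0→3, due 11, tardiness 0
J5: 3→8, due 12, tardiness 0
J3: 8→22, due 14, tardiness 8
J2: 22→35, due 15, tardiness 20
J4: 35→39, due 20, tardiness 19
Sum = 0+0+8+20+19 = 47.
SPT 35, FIFO 58, LPT 76, EDD 47 → minimum 35.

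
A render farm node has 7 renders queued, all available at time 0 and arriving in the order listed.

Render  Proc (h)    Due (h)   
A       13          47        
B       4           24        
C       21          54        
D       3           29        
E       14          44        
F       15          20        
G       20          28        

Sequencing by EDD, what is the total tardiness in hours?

EDD (increasing due date): F B G D E A C.
F: 0→15, due 20, tardiness 0
B: 15→19, due 24, tardiness 0
G: 19→39, due 28, tardiness 11
D: 39→42, due 29, tardiness 13
E: 42→56, due 44, tardiness 12
A: 56→69, due 47, tardiness 22
C: 69→90, due 54, tardiness 36
Sum = 0+0+11+13+12+22+36 = 94.

94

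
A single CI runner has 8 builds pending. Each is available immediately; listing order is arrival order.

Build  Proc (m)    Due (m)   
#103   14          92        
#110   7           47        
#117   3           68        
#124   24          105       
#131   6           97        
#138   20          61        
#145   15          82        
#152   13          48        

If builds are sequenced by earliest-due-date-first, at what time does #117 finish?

EDD (increasing due date): #110 #152 #138 #117 #145 #103 #131 #124.
#110: 0→7
#152: 7→20
#138: 20→40
#117: 40→43

43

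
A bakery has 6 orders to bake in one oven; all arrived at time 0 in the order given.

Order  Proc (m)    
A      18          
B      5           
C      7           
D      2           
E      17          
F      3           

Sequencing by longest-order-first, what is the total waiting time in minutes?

192

LPT (decreasing processing time): A E C B F D.
A: waits 0, runs 0→18
E: waits 18, runs 18→35
C: waits 35, runs 35→42
B: waits 42, runs 42→47
F: waits 47, runs 47→50
D: waits 50, runs 50→52
Sum = 0+18+35+42+47+50 = 192.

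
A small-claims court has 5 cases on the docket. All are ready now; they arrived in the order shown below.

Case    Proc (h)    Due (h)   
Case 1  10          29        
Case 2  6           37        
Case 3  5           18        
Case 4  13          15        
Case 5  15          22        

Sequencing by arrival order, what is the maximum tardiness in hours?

FIFO (arrival order): Case 1 Case 2 Case 3 Case 4 Case 5.
Case 1: 0→10, due 29, tardiness 0
Case 2: 10→16, due 37, tardiness 0
Case 3: 16→21, due 18, tardiness 3
Case 4: 21→34, due 15, tardiness 19
Case 5: 34→49, due 22, tardiness 27
Maximum = 27.

27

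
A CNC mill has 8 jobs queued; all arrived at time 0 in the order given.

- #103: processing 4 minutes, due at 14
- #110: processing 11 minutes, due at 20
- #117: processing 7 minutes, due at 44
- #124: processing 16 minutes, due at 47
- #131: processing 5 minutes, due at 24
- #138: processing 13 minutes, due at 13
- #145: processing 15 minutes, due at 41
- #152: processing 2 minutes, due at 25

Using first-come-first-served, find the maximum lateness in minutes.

48

FIFO (arrival order): #103 #110 #117 #124 #131 #138 #145 #152.
#103: 0→4, due 14, lateness -10
#110: 4→15, due 20, lateness -5
#117: 15→22, due 44, lateness -22
#124: 22→38, due 47, lateness -9
#131: 38→43, due 24, lateness 19
#138: 43→56, due 13, lateness 43
#145: 56→71, due 41, lateness 30
#152: 71→73, due 25, lateness 48
Maximum = 48.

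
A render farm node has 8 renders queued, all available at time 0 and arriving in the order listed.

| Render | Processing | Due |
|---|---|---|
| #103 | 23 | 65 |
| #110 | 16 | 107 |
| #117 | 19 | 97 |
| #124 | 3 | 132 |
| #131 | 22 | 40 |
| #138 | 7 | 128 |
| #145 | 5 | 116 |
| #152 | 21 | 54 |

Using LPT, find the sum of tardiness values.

LPT (decreasing processing time): #103 #131 #152 #117 #110 #138 #145 #124.
#103: 0→23, due 65, tardiness 0
#131: 23→45, due 40, tardiness 5
#152: 45→66, due 54, tardiness 12
#117: 66→85, due 97, tardiness 0
#110: 85→101, due 107, tardiness 0
#138: 101→108, due 128, tardiness 0
#145: 108→113, due 116, tardiness 0
#124: 113→116, due 132, tardiness 0
Sum = 0+5+12+0+0+0+0+0 = 17.

17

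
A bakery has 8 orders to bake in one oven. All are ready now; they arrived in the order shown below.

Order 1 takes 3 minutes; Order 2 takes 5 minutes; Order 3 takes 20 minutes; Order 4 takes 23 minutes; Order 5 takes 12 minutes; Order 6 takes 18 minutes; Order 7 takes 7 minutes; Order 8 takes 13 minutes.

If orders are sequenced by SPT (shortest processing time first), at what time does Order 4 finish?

SPT (increasing processing time): Order 1 Order 2 Order 7 Order 5 Order 8 Order 6 Order 3 Order 4.
Order 1: 0→3
Order 2: 3→8
Order 7: 8→15
Order 5: 15→27
Order 8: 27→40
Order 6: 40→58
Order 3: 58→78
Order 4: 78→101

101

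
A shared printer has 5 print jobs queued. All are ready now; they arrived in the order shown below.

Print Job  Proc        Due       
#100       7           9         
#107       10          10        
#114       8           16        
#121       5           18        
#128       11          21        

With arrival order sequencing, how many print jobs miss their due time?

4

FIFO (arrival order): #100 #107 #114 #121 #128.
#100: 0→7, due 9, tardiness 0
#107: 7→17, due 10, tardiness 7
#114: 17→25, due 16, tardiness 9
#121: 25→30, due 18, tardiness 12
#128: 30→41, due 21, tardiness 20
Late print jobs: 4.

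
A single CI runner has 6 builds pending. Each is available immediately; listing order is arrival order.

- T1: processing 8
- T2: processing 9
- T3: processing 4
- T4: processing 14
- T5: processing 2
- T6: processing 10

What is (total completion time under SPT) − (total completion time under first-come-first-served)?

SPT (increasing processing time): T5 T3 T1 T2 T6 T4.
T5: 0→2
T3: 2→6
T1: 6→14
T2: 14→23
T6: 23→33
T4: 33→47
Sum = 2+6+14+23+33+47 = 125.
FIFO (arrival order): T1 T2 T3 T4 T5 T6.
T1: 0→8
T2: 8→17
T3: 17→21
T4: 21→35
T5: 35→37
T6: 37→47
Sum = 8+17+21+35+37+47 = 165.
Difference = 125 − 165 = -40.

-40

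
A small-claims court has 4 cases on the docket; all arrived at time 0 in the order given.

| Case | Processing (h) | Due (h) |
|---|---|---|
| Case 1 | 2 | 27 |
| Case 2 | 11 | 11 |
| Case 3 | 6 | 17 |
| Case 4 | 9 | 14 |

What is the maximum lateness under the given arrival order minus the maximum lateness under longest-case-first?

FIFO (arrival order): Case 1 Case 2 Case 3 Case 4.
Case 1: 0→2, due 27, lateness -25
Case 2: 2→13, due 11, lateness 2
Case 3: 13→19, due 17, lateness 2
Case 4: 19→28, due 14, lateness 14
Maximum = 14.
LPT (decreasing processing time): Case 2 Case 4 Case 3 Case 1.
Case 2: 0→11, due 11, lateness 0
Case 4: 11→20, due 14, lateness 6
Case 3: 20→26, due 17, lateness 9
Case 1: 26→28, due 27, lateness 1
Maximum = 9.
Difference = 14 − 9 = 5.

5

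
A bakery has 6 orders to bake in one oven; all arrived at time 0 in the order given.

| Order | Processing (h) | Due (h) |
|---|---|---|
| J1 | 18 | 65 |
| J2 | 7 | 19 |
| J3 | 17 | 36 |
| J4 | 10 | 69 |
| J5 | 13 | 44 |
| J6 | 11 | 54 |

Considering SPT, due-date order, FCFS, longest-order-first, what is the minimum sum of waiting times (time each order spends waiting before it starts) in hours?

151

SPT (increasing processing time): J2 J4 J6 J5 J3 J1.
J2: waits 0, runs 0→7
J4: waits 7, runs 7→17
J6: waits 17, runs 17→28
J5: waits 28, runs 28→41
J3: waits 41, runs 41→58
J1: waits 58, runs 58→76
Sum = 0+7+17+28+41+58 = 151.
EDD (increasing due date): J2 J3 J5 J6 J1 J4.
J2: waits 0, runs 0→7
J3: waits 7, runs 7→24
J5: waits 24, runs 24→37
J6: waits 37, runs 37→48
J1: waits 48, runs 48→66
J4: waits 66, runs 66→76
Sum = 0+7+24+37+48+66 = 182.
FIFO (arrival order): J1 J2 J3 J4 J5 J6.
J1: waits 0, runs 0→18
J2: waits 18, runs 18→25
J3: waits 25, runs 25→42
J4: waits 42, runs 42→52
J5: waits 52, runs 52→65
J6: waits 65, runs 65→76
Sum = 0+18+25+42+52+65 = 202.
LPT (decreasing processing time): J1 J3 J5 J6 J4 J2.
J1: waits 0, runs 0→18
J3: waits 18, runs 18→35
J5: waits 35, runs 35→48
J6: waits 48, runs 48→59
J4: waits 59, runs 59→69
J2: waits 69, runs 69→76
Sum = 0+18+35+48+59+69 = 229.
SPT 151, EDD 182, FIFO 202, LPT 229 → minimum 151.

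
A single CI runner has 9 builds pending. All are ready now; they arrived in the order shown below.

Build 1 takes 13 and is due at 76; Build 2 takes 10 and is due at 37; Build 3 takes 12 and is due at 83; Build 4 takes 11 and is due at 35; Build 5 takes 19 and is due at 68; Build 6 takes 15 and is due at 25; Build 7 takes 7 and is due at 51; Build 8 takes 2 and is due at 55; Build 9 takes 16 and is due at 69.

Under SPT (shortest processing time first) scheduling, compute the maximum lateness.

45

SPT (increasing processing time): Build 8 Build 7 Build 2 Build 4 Build 3 Build 1 Build 6 Build 9 Build 5.
Build 8: 0→2, due 55, lateness -53
Build 7: 2→9, due 51, lateness -42
Build 2: 9→19, due 37, lateness -18
Build 4: 19→30, due 35, lateness -5
Build 3: 30→42, due 83, lateness -41
Build 1: 42→55, due 76, lateness -21
Build 6: 55→70, due 25, lateness 45
Build 9: 70→86, due 69, lateness 17
Build 5: 86→105, due 68, lateness 37
Maximum = 45.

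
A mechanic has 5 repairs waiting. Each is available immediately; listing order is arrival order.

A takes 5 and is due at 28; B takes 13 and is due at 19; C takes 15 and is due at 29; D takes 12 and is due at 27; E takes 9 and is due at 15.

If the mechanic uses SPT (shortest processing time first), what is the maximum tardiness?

25

SPT (increasing processing time): A E D B C.
A: 0→5, due 28, tardiness 0
E: 5→14, due 15, tardiness 0
D: 14→26, due 27, tardiness 0
B: 26→39, due 19, tardiness 20
C: 39→54, due 29, tardiness 25
Maximum = 25.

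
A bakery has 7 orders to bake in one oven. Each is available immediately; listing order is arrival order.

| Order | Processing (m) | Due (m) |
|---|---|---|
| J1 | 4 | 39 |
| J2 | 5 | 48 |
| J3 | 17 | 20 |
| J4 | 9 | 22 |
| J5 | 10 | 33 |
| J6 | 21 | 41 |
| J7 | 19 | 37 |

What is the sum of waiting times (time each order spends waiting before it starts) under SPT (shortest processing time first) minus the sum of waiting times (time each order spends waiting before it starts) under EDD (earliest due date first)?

-105

SPT (increasing processing time): J1 J2 J4 J5 J3 J7 J6.
J1: waits 0, runs 0→4
J2: waits 4, runs 4→9
J4: waits 9, runs 9→18
J5: waits 18, runs 18→28
J3: waits 28, runs 28→45
J7: waits 45, runs 45→64
J6: waits 64, runs 64→85
Sum = 0+4+9+18+28+45+64 = 168.
EDD (increasing due date): J3 J4 J5 J7 J1 J6 J2.
J3: waits 0, runs 0→17
J4: waits 17, runs 17→26
J5: waits 26, runs 26→36
J7: waits 36, runs 36→55
J1: waits 55, runs 55→59
J6: waits 59, runs 59→80
J2: waits 80, runs 80→85
Sum = 0+17+26+36+55+59+80 = 273.
Difference = 168 − 273 = -105.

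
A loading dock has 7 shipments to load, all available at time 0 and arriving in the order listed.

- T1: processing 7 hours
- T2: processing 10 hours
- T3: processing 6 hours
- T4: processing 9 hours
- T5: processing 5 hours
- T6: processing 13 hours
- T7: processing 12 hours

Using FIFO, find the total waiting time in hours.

FIFO (arrival order): T1 T2 T3 T4 T5 T6 T7.
T1: waits 0, runs 0→7
T2: waits 7, runs 7→17
T3: waits 17, runs 17→23
T4: waits 23, runs 23→32
T5: waits 32, runs 32→37
T6: waits 37, runs 37→50
T7: waits 50, runs 50→62
Sum = 0+7+17+23+32+37+50 = 166.

166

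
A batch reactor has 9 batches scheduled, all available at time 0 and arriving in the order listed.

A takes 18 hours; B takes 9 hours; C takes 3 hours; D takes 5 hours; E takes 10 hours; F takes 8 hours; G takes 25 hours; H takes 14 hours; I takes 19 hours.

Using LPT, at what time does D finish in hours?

LPT (decreasing processing time): G I A H E B F D C.
G: 0→25
I: 25→44
A: 44→62
H: 62→76
E: 76→86
B: 86→95
F: 95→103
D: 103→108

108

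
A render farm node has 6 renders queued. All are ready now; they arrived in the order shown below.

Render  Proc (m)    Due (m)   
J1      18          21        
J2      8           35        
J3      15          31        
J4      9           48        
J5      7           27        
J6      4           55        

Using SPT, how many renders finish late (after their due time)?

2

SPT (increasing processing time): J6 J5 J2 J4 J3 J1.
J6: 0→4, due 55, tardiness 0
J5: 4→11, due 27, tardiness 0
J2: 11→19, due 35, tardiness 0
J4: 19→28, due 48, tardiness 0
J3: 28→43, due 31, tardiness 12
J1: 43→61, due 21, tardiness 40
Late renders: 2.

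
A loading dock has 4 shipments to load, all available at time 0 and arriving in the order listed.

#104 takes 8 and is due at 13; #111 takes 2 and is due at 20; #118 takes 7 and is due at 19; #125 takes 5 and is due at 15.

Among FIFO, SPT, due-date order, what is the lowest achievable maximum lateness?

FIFO (arrival order): #104 #111 #118 #125.
#104: 0→8, due 13, lateness -5
#111: 8→10, due 20, lateness -10
#118: 10→17, due 19, lateness -2
#125: 17→22, due 15, lateness 7
Maximum = 7.
SPT (increasing processing time): #111 #125 #118 #104.
#111: 0→2, due 20, lateness -18
#125: 2→7, due 15, lateness -8
#118: 7→14, due 19, lateness -5
#104: 14→22, due 13, lateness 9
Maximum = 9.
EDD (increasing due date): #104 #125 #118 #111.
#104: 0→8, due 13, lateness -5
#125: 8→13, due 15, lateness -2
#118: 13→20, due 19, lateness 1
#111: 20→22, due 20, lateness 2
Maximum = 2.
FIFO 7, SPT 9, EDD 2 → minimum 2.

2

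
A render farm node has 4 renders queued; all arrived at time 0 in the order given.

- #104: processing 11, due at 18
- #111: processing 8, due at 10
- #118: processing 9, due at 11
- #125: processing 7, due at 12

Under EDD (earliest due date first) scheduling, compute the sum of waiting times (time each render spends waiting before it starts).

EDD (increasing due date): #111 #118 #125 #104.
#111: waits 0, runs 0→8
#118: waits 8, runs 8→17
#125: waits 17, runs 17→24
#104: waits 24, runs 24→35
Sum = 0+8+17+24 = 49.

49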